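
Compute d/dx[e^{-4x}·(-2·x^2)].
4 x \left(2 x - 1\right) e^{- 4 x}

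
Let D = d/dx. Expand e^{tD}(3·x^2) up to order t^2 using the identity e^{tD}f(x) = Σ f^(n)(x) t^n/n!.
3 t^{2} + 6 t x + 3 x^{2}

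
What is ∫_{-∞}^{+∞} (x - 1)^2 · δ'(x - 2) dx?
-2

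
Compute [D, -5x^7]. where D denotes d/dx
- 35 x^{6}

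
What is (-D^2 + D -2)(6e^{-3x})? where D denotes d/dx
- 84 e^{- 3 x}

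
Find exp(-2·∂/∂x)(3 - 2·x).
7 - 2 x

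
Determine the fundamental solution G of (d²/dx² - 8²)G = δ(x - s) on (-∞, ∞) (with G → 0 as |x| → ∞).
-\frac{e^{-8|x-s|}}{16}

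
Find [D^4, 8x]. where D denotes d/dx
32D^{3}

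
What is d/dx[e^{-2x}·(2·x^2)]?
4 x \left(1 - x\right) e^{- 2 x}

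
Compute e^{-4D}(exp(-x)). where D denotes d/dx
e^{4 - x}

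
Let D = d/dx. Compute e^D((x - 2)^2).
x^{2} - 2 x + 1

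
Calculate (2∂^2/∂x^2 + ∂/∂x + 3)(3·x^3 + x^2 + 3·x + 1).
9 x^{3} + 12 x^{2} + 47 x + 10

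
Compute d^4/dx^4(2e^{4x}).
512 e^{4 x}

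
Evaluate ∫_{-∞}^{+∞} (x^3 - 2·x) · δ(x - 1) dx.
-1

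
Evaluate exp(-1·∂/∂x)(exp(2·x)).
e^{2 x - 2}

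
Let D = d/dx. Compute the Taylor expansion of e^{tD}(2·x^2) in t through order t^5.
2 t^{2} + 4 t x + 2 x^{2}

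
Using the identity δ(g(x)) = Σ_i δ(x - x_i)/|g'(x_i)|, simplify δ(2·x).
\frac{\delta(x)}{2}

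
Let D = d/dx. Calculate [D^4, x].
4D^{3}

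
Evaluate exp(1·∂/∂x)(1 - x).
- x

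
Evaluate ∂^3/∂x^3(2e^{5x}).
250 e^{5 x}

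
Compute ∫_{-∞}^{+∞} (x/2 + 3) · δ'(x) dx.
- \frac{1}{2}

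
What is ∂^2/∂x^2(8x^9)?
576 x^{7}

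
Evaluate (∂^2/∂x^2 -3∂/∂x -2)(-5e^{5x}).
- 40 e^{5 x}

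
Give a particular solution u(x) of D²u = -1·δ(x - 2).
-\frac{|x - 2|}{2}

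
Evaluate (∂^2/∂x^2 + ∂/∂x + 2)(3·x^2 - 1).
6 x^{2} + 6 x + 4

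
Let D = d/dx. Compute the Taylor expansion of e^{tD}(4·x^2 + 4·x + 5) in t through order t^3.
4 t^{2} + 4 t \left(2 x + 1\right) + 4 x^{2} + 4 x + 5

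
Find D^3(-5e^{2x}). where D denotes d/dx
- 40 e^{2 x}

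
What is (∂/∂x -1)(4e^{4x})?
12 e^{4 x}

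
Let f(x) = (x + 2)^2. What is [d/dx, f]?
2 x + 4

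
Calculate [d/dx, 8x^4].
32 x^{3}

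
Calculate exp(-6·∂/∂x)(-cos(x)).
- \cos{\left(x - 6 \right)}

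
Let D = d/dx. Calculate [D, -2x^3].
- 6 x^{2}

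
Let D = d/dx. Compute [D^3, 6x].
18D^{2}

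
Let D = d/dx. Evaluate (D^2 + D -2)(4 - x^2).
2 x^{2} - 2 x - 10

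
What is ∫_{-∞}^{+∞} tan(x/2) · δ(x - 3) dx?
\tan{\left(\frac{3}{2} \right)}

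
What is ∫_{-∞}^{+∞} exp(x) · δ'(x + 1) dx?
- \frac{1}{e}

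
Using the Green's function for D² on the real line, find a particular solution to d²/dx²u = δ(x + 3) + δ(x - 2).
\frac{|x + 3|}{2} + \frac{|x - 2|}{2}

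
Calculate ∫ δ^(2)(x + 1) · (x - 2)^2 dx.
2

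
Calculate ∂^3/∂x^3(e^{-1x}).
- e^{- x}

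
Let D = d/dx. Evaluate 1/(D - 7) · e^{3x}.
- \frac{e^{3 x}}{4}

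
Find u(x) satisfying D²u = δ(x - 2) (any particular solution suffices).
\frac{|x - 2|}{2}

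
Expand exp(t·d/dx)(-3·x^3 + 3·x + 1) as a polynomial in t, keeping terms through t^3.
- 3 t^{3} - 9 t^{2} x - 3 t \left(3 x^{2} - 1\right) - 3 x^{3} + 3 x + 1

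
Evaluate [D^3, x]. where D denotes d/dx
3D^{2}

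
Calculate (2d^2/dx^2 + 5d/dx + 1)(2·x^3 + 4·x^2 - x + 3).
2 x^{3} + 34 x^{2} + 63 x + 14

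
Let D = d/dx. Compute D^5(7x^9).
105840 x^{4}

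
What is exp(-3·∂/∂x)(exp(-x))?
e^{3 - x}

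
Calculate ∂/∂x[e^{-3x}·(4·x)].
4 \left(1 - 3 x\right) e^{- 3 x}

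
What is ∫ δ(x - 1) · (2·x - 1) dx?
1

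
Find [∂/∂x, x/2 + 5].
\frac{1}{2}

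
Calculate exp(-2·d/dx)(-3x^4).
- 3 x^{4} + 24 x^{3} - 72 x^{2} + 96 x - 48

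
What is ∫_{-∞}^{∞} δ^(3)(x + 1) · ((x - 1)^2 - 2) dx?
0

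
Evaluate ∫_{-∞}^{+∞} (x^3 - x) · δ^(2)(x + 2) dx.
-12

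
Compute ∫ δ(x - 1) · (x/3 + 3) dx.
\frac{10}{3}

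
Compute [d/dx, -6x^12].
- 72 x^{11}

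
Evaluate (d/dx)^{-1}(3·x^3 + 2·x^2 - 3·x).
\frac{3 x^{4}}{4} + \frac{2 x^{3}}{3} - \frac{3 x^{2}}{2}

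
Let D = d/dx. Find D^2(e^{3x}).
9 e^{3 x}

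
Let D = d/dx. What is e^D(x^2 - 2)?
x^{2} + 2 x - 1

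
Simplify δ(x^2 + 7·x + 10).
\frac{\delta(x + 2) + \delta(x + 5)}{3}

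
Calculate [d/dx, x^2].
2 x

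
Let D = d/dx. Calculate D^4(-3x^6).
- 1080 x^{2}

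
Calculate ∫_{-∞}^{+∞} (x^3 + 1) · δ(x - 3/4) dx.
\frac{91}{64}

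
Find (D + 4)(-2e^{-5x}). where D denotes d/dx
2 e^{- 5 x}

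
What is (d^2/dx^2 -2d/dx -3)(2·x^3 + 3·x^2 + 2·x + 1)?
- 6 x^{3} - 21 x^{2} - 6 x - 1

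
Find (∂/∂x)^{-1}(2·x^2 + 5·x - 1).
\frac{2 x^{3}}{3} + \frac{5 x^{2}}{2} - x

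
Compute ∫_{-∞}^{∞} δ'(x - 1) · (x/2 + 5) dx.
- \frac{1}{2}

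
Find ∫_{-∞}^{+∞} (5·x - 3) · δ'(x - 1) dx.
-5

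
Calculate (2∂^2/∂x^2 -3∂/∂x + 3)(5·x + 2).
15 x - 9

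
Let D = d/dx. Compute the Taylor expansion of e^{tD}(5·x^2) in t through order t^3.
5 t^{2} + 10 t x + 5 x^{2}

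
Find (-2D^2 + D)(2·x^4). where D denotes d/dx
8 x^{2} \left(x - 6\right)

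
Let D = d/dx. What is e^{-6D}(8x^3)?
8 x^{3} - 144 x^{2} + 864 x - 1728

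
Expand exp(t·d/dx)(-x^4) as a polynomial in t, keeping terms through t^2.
x^{2} \left(- 6 t^{2} - 4 t x - x^{2}\right)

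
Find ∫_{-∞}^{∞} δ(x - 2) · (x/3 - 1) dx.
- \frac{1}{3}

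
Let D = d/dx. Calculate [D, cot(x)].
- \frac{1}{\sin^{2}{\left(x \right)}}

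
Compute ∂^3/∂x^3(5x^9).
2520 x^{6}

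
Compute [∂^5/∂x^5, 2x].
10\frac{d^{4}}{dx^{4}}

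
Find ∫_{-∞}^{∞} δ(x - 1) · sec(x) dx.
\sec{\left(1 \right)}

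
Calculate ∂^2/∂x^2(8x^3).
48 x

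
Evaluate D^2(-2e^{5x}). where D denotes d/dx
- 50 e^{5 x}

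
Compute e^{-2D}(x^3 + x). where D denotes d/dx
x^{3} - 6 x^{2} + 13 x - 10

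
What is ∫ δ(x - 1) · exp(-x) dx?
e^{-1}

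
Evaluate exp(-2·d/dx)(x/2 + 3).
\frac{x}{2} + 2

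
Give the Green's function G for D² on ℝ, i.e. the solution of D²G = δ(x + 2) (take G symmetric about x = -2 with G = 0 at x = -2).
\frac{|x + 2|}{2}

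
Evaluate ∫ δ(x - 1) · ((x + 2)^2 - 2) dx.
7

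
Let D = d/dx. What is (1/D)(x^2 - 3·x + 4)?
\frac{x^{3}}{3} - \frac{3 x^{2}}{2} + 4 x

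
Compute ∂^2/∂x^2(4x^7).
168 x^{5}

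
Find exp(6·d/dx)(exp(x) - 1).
e^{x + 6} - 1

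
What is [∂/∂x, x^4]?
4 x^{3}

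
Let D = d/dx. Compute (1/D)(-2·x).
- x^{2}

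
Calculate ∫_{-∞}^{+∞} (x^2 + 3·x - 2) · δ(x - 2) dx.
8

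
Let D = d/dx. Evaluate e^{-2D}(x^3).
x^{3} - 6 x^{2} + 12 x - 8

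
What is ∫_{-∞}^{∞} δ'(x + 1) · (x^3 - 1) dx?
-3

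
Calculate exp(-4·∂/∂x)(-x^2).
- x^{2} + 8 x - 16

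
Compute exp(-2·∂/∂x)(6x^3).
6 x^{3} - 36 x^{2} + 72 x - 48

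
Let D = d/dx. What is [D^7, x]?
7D^{6}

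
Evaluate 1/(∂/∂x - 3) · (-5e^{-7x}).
\frac{e^{- 7 x}}{2}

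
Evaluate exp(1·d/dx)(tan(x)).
\tan{\left(x + 1 \right)}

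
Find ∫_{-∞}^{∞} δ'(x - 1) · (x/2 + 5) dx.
- \frac{1}{2}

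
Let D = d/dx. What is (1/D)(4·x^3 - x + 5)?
x^{4} - \frac{x^{2}}{2} + 5 x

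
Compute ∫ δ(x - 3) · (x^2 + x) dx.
12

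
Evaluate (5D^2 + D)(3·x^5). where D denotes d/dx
15 x^{3} \left(x + 20\right)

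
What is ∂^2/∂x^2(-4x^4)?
- 48 x^{2}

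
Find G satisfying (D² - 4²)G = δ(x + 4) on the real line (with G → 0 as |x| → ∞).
-\frac{e^{-4|x + 4|}}{8}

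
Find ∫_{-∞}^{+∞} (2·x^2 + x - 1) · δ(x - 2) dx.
9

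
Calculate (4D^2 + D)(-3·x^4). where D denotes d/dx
12 x^{2} \left(- x - 12\right)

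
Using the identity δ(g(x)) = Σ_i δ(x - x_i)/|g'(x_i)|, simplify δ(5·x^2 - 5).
\frac{\delta(x - 1) + \delta(x + 1)}{10}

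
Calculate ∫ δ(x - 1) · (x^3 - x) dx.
0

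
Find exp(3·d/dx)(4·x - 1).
4 x + 11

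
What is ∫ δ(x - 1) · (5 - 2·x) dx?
3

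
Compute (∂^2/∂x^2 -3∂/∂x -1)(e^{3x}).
- e^{3 x}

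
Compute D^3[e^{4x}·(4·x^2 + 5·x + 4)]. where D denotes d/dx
\left(256 x^{2} + 704 x + 592\right) e^{4 x}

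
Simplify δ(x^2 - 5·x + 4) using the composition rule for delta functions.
\frac{\delta(x - 1) + \delta(x - 4)}{3}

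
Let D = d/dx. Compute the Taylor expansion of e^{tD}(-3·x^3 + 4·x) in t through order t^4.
- 3 t^{3} - 9 t^{2} x - t \left(9 x^{2} - 4\right) - 3 x^{3} + 4 x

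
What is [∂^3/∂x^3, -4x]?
-12\frac{d^{2}}{dx^{2}}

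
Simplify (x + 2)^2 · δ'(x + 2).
0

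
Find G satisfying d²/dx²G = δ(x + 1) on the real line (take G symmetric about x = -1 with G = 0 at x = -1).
\frac{|x + 1|}{2}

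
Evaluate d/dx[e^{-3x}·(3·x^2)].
3 x \left(2 - 3 x\right) e^{- 3 x}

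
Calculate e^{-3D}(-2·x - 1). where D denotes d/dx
5 - 2 x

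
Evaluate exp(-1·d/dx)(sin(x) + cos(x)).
\sqrt{2} \cos{\left(- x + \frac{\pi}{4} + 1 \right)}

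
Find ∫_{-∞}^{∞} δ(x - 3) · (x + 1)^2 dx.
16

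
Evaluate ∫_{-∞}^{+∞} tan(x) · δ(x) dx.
0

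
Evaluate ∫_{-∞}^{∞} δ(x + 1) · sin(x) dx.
- \sin{\left(1 \right)}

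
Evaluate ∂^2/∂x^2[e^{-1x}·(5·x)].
5 \left(x - 2\right) e^{- x}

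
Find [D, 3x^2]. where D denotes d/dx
6 x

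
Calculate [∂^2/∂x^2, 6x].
12\frac{d}{dx}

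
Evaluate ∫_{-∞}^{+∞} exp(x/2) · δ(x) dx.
1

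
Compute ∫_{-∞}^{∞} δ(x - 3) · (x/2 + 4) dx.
\frac{11}{2}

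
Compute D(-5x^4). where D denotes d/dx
- 20 x^{3}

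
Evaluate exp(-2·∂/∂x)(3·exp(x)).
3 e^{x - 2}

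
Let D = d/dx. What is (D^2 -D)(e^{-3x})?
12 e^{- 3 x}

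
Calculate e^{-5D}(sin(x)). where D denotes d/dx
\sin{\left(x - 5 \right)}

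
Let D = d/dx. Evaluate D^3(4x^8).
1344 x^{5}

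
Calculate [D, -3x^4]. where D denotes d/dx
- 12 x^{3}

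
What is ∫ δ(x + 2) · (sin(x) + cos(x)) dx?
- \sin{\left(2 \right)} + \cos{\left(2 \right)}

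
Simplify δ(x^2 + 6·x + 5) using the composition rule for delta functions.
\frac{\delta(x + 1) + \delta(x + 5)}{4}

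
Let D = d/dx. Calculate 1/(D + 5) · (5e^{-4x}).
5 e^{- 4 x}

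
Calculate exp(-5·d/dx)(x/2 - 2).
\frac{x}{2} - \frac{9}{2}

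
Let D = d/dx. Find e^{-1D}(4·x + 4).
4 x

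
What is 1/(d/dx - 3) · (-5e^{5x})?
- \frac{5 e^{5 x}}{2}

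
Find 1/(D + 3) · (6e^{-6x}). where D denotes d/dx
- 2 e^{- 6 x}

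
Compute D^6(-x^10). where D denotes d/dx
- 151200 x^{4}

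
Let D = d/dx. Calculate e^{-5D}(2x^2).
2 x^{2} - 20 x + 50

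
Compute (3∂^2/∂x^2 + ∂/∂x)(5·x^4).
20 x^{2} \left(x + 9\right)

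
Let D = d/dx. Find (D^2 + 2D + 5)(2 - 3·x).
4 - 15 x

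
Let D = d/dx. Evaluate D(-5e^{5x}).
- 25 e^{5 x}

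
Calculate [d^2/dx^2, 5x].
10\frac{d}{dx}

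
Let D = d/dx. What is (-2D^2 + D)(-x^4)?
4 x^{2} \left(6 - x\right)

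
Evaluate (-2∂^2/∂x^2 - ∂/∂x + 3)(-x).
1 - 3 x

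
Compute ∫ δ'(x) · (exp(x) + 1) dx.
-1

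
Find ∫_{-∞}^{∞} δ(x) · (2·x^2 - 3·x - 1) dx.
-1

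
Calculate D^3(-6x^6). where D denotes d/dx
- 720 x^{3}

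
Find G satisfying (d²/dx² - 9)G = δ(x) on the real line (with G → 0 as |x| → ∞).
-\frac{e^{-3|x|}}{6}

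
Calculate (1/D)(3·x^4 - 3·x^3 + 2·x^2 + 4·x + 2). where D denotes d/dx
\frac{3 x^{5}}{5} - \frac{3 x^{4}}{4} + \frac{2 x^{3}}{3} + 2 x^{2} + 2 x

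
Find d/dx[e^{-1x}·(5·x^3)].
5 x^{2} \left(3 - x\right) e^{- x}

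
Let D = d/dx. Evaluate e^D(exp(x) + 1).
e^{x + 1} + 1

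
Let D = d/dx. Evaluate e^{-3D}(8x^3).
8 x^{3} - 72 x^{2} + 216 x - 216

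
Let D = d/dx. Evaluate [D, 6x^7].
42 x^{6}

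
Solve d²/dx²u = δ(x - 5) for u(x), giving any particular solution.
\frac{|x - 5|}{2}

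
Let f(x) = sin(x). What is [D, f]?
\cos{\left(x \right)}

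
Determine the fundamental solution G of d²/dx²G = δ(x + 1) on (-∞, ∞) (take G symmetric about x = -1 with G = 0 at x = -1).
\frac{|x + 1|}{2}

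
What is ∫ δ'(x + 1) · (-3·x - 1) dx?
3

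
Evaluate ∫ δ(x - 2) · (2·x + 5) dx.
9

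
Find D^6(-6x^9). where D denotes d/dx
- 362880 x^{3}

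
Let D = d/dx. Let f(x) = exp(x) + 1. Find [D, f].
e^{x}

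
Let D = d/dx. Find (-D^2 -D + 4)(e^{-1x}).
4 e^{- x}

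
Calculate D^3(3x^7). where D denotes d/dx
630 x^{4}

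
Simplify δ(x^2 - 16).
\frac{\delta(x - 4) + \delta(x + 4)}{8}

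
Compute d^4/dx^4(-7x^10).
- 35280 x^{6}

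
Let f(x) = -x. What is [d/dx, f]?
-1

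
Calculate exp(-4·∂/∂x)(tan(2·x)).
\tan{\left(2 x - 8 \right)}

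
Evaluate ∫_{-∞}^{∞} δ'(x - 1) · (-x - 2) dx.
1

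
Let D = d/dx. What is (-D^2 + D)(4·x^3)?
12 x \left(x - 2\right)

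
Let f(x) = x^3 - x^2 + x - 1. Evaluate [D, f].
3 x^{2} - 2 x + 1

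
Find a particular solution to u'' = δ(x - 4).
\frac{|x - 4|}{2}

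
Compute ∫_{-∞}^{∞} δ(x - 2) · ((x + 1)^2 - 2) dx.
7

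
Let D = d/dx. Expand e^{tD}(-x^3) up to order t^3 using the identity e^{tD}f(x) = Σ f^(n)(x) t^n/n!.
- t^{3} - 3 t^{2} x - 3 t x^{2} - x^{3}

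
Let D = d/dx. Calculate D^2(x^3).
6 x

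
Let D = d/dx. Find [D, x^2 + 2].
2 x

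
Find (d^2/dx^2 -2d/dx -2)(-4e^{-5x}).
- 132 e^{- 5 x}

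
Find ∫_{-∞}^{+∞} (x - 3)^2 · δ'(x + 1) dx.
8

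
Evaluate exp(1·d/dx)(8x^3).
8 x^{3} + 24 x^{2} + 24 x + 8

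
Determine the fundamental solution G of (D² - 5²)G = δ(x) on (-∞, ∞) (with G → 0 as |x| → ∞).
-\frac{e^{-5|x|}}{10}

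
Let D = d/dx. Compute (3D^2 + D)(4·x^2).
8 x + 24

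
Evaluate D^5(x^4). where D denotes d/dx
0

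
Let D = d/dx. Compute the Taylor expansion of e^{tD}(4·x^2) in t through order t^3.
4 t^{2} + 8 t x + 4 x^{2}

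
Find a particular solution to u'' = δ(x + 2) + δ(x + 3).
\frac{|x + 2|}{2} + \frac{|x + 3|}{2}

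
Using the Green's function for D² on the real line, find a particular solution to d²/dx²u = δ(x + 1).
\frac{|x + 1|}{2}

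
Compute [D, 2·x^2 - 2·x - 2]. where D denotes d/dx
4 x - 2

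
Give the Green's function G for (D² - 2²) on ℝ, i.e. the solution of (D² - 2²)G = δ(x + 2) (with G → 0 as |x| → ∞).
-\frac{e^{-2|x + 2|}}{4}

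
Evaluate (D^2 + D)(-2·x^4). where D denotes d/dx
8 x^{2} \left(- x - 3\right)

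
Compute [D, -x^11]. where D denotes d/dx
- 11 x^{10}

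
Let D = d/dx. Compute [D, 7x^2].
14 x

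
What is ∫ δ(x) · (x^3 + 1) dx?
1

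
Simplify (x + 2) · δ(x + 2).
0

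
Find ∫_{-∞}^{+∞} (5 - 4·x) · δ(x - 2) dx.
-3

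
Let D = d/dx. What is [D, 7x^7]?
49 x^{6}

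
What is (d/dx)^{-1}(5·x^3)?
\frac{5 x^{4}}{4}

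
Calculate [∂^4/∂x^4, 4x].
16\frac{d^{3}}{dx^{3}}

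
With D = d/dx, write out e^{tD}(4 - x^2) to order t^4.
- t^{2} - 2 t x - x^{2} + 4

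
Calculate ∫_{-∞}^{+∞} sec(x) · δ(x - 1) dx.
\sec{\left(1 \right)}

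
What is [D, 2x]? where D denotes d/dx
2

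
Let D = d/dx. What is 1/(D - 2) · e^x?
- e^{x}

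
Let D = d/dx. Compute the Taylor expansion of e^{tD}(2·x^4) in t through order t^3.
2 x \left(4 t^{3} + 6 t^{2} x + 4 t x^{2} + x^{3}\right)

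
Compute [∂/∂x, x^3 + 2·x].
3 x^{2} + 2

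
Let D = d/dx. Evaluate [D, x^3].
3 x^{2}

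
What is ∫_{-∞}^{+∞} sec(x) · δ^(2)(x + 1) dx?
\left(1 + 2 \tan^{2}{\left(1 \right)}\right) \sec{\left(1 \right)}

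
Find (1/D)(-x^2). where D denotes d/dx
- \frac{x^{3}}{3}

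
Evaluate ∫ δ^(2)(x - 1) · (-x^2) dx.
-2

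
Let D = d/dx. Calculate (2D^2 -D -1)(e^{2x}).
5 e^{2 x}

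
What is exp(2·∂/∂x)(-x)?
- x - 2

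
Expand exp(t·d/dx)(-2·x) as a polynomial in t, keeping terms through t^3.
- 2 t - 2 x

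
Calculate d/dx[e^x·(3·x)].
3 \left(x + 1\right) e^{x}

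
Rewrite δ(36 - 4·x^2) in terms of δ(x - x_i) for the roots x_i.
\frac{\delta(x - 3) + \delta(x + 3)}{24}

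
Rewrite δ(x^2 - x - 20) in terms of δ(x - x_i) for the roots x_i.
\frac{\delta(x - 5) + \delta(x + 4)}{9}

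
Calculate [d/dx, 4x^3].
12 x^{2}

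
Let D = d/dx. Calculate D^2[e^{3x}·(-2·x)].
\left(- 18 x - 12\right) e^{3 x}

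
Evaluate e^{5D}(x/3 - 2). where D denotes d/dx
\frac{x}{3} - \frac{1}{3}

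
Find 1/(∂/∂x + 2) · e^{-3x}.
- e^{- 3 x}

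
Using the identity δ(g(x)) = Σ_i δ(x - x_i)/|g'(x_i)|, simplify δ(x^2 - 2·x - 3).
\frac{\delta(x - 3) + \delta(x + 1)}{4}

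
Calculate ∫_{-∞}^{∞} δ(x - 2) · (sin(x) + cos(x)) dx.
\cos{\left(2 \right)} + \sin{\left(2 \right)}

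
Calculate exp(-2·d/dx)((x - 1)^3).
x^{3} - 9 x^{2} + 27 x - 27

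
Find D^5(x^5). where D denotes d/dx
120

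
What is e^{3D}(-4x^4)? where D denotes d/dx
- 4 x^{4} - 48 x^{3} - 216 x^{2} - 432 x - 324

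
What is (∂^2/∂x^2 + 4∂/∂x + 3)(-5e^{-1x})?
0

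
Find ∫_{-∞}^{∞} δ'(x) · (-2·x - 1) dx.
2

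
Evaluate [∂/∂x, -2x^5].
- 10 x^{4}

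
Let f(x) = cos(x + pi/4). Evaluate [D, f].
- \sin{\left(x + \frac{\pi}{4} \right)}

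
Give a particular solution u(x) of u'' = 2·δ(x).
|x|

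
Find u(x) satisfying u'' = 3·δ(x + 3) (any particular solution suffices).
\frac{3|x + 3|}{2}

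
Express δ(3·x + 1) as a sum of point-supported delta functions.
\frac{\delta(x + 1/3)}{3}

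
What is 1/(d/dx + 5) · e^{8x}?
\frac{e^{8 x}}{13}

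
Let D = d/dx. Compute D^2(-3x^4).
- 36 x^{2}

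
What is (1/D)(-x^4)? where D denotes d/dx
- \frac{x^{5}}{5}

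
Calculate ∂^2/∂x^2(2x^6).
60 x^{4}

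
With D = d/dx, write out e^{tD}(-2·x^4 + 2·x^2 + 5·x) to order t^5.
- 2 t^{4} - 8 t^{3} x + t^{2} \left(2 - 12 x^{2}\right) + t \left(- 8 x^{3} + 4 x + 5\right) - 2 x^{4} + 2 x^{2} + 5 x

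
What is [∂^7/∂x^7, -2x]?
-14\frac{d^{6}}{dx^{6}}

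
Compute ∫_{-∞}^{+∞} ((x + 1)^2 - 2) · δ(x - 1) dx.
2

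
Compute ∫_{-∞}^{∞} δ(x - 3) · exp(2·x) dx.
e^{6}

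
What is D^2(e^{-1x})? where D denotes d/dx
e^{- x}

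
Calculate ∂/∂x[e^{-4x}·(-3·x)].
3 \left(4 x - 1\right) e^{- 4 x}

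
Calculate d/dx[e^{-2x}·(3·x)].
3 \left(1 - 2 x\right) e^{- 2 x}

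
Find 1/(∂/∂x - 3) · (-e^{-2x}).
\frac{e^{- 2 x}}{5}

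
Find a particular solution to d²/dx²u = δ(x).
\frac{|x|}{2}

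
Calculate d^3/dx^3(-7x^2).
0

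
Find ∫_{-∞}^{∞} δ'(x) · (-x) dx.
1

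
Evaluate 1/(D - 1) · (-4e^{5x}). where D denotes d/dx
- e^{5 x}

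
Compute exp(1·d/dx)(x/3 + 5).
\frac{x}{3} + \frac{16}{3}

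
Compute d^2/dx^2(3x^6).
90 x^{4}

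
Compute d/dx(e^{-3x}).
- 3 e^{- 3 x}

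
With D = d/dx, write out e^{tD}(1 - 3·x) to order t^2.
- 3 t - 3 x + 1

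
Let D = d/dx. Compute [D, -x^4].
- 4 x^{3}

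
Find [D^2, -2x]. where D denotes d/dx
-4D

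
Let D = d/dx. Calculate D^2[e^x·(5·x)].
5 \left(x + 2\right) e^{x}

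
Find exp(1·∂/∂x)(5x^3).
5 x^{3} + 15 x^{2} + 15 x + 5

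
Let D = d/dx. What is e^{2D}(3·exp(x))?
3 e^{x + 2}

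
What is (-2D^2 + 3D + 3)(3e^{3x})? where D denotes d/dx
- 18 e^{3 x}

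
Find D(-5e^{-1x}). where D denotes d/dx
5 e^{- x}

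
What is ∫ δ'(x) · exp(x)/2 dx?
- \frac{1}{2}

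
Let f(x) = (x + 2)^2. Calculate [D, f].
2 x + 4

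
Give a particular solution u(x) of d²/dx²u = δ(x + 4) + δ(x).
\frac{|x + 4|}{2} + \frac{|x|}{2}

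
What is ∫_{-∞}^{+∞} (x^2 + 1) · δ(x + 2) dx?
5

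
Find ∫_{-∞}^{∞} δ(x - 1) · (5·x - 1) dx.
4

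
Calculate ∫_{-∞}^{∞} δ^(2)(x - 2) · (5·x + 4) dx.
0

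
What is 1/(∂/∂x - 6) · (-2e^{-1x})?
\frac{2 e^{- x}}{7}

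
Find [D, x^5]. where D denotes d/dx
5 x^{4}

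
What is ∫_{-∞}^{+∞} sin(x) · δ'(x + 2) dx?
- \cos{\left(2 \right)}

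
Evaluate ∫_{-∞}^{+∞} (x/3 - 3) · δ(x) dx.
-3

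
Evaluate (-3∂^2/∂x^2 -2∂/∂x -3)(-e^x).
8 e^{x}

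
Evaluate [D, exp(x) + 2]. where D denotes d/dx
e^{x}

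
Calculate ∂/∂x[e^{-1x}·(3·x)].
3 \left(1 - x\right) e^{- x}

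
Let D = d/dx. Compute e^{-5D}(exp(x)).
e^{x - 5}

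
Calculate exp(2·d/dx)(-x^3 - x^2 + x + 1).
- x^{3} - 7 x^{2} - 15 x - 9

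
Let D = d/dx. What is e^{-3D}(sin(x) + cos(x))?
\sqrt{2} \cos{\left(- x + \frac{\pi}{4} + 3 \right)}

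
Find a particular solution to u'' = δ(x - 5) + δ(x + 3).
\frac{|x - 5|}{2} + \frac{|x + 3|}{2}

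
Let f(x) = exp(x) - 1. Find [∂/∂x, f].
e^{x}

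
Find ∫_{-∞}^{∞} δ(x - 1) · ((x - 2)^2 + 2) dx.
3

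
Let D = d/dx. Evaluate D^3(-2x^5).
- 120 x^{2}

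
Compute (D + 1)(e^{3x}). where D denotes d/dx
4 e^{3 x}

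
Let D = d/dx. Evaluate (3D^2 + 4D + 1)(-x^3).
x \left(- x^{2} - 12 x - 18\right)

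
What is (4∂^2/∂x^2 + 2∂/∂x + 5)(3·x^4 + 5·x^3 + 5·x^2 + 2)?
15 x^{4} + 49 x^{3} + 199 x^{2} + 140 x + 50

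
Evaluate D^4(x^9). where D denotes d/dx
3024 x^{5}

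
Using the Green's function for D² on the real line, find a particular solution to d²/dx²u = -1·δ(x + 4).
-\frac{|x + 4|}{2}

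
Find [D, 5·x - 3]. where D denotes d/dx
5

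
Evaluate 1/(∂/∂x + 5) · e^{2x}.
\frac{e^{2 x}}{7}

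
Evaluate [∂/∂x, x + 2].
1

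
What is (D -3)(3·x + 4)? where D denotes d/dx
- 9 x - 9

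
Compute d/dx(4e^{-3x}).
- 12 e^{- 3 x}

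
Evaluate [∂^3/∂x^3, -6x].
-18\frac{d^{2}}{dx^{2}}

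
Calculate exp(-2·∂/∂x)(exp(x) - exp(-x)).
- e^{2 - x} + e^{x - 2}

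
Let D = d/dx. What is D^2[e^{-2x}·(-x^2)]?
2 \left(- 2 x^{2} + 4 x - 1\right) e^{- 2 x}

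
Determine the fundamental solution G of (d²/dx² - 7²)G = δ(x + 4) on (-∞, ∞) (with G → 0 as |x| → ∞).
-\frac{e^{-7|x + 4|}}{14}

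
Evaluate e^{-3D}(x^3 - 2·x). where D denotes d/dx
x^{3} - 9 x^{2} + 25 x - 21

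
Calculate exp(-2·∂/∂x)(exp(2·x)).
e^{2 x - 4}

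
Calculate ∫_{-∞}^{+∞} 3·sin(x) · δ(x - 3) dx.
3 \sin{\left(3 \right)}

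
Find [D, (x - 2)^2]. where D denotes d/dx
2 x - 4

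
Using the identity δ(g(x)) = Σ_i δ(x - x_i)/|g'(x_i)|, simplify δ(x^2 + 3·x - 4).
\frac{\delta(x + 4) + \delta(x - 1)}{5}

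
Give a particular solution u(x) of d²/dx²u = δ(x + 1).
\frac{|x + 1|}{2}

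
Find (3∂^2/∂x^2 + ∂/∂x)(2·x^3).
6 x \left(x + 6\right)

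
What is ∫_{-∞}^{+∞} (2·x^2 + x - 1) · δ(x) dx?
-1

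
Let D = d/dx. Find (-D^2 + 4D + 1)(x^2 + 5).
x^{2} + 8 x + 3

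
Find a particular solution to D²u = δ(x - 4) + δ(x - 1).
\frac{|x - 4|}{2} + \frac{|x - 1|}{2}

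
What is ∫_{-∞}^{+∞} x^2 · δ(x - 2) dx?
4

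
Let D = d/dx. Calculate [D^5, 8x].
40D^{4}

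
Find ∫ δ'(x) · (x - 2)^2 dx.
4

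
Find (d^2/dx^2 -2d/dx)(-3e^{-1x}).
- 9 e^{- x}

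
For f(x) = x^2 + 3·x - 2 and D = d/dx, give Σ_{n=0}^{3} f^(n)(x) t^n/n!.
t^{2} + t \left(2 x + 3\right) + x^{2} + 3 x - 2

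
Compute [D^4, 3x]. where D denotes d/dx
12D^{3}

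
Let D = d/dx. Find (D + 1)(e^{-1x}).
0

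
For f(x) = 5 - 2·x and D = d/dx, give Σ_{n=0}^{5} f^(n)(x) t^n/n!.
- 2 t - 2 x + 5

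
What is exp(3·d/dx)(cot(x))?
\cot{\left(x + 3 \right)}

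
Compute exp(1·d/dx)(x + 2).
x + 3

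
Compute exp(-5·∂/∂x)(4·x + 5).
4 x - 15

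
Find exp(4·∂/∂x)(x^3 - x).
x^{3} + 12 x^{2} + 47 x + 60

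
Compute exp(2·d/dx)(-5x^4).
- 5 x^{4} - 40 x^{3} - 120 x^{2} - 160 x - 80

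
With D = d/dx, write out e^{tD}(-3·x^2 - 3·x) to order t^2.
- 3 t^{2} - 3 t \left(2 x + 1\right) - 3 x^{2} - 3 x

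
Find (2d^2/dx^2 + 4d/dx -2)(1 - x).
2 x - 6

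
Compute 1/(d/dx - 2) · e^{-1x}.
- \frac{e^{- x}}{3}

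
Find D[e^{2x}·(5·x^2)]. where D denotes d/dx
10 x \left(x + 1\right) e^{2 x}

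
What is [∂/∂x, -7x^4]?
- 28 x^{3}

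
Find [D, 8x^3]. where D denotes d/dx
24 x^{2}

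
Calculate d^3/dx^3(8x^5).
480 x^{2}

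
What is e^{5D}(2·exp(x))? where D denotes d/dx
2 e^{x + 5}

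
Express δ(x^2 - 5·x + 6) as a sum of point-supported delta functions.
\frac{\delta(x - 2) + \delta(x - 3)}{1}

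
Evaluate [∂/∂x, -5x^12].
- 60 x^{11}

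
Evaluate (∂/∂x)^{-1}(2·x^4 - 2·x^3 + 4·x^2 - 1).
\frac{2 x^{5}}{5} - \frac{x^{4}}{2} + \frac{4 x^{3}}{3} - x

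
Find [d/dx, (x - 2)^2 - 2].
2 x - 4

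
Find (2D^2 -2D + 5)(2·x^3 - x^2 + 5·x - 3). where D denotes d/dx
10 x^{3} - 17 x^{2} + 53 x - 29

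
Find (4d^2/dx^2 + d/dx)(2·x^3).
6 x \left(x + 8\right)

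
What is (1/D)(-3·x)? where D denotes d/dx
- \frac{3 x^{2}}{2}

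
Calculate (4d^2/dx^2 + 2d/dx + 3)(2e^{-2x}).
30 e^{- 2 x}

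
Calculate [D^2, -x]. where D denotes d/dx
-2D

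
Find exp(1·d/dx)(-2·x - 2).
- 2 x - 4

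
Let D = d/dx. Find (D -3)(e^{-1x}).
- 4 e^{- x}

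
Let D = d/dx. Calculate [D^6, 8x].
48D^{5}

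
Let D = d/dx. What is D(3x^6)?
18 x^{5}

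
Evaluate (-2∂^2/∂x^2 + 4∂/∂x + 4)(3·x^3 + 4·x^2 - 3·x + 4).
12 x^{3} + 52 x^{2} - 16 x - 12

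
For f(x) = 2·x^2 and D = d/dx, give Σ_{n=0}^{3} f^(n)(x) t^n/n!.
2 t^{2} + 4 t x + 2 x^{2}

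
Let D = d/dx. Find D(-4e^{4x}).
- 16 e^{4 x}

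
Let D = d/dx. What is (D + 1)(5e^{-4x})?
- 15 e^{- 4 x}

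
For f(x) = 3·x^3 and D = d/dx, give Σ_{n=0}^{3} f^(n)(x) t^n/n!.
3 t^{3} + 9 t^{2} x + 9 t x^{2} + 3 x^{3}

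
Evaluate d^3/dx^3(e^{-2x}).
- 8 e^{- 2 x}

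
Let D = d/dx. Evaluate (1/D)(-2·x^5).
- \frac{x^{6}}{3}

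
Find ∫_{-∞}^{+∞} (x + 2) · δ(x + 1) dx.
1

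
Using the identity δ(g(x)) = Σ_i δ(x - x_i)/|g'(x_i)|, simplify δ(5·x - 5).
\frac{\delta(x - 1)}{5}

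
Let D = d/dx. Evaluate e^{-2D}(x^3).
x^{3} - 6 x^{2} + 12 x - 8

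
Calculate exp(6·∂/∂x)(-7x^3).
- 7 x^{3} - 126 x^{2} - 756 x - 1512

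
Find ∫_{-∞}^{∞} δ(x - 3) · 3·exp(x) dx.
3 e^{3}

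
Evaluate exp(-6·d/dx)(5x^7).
5 x^{7} - 210 x^{6} + 3780 x^{5} - 37800 x^{4} + 226800 x^{3} - 816480 x^{2} + 1632960 x - 1399680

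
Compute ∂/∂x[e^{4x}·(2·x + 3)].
\left(8 x + 14\right) e^{4 x}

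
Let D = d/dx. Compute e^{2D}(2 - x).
- x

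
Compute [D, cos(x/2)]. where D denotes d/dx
- \frac{\sin{\left(\frac{x}{2} \right)}}{2}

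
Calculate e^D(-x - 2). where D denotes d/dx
- x - 3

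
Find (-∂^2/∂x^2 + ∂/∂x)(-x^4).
4 x^{2} \left(3 - x\right)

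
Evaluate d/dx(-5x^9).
- 45 x^{8}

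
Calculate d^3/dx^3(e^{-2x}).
- 8 e^{- 2 x}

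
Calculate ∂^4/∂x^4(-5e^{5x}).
- 3125 e^{5 x}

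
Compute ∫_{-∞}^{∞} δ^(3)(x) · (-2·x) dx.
0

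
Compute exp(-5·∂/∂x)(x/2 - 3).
\frac{x}{2} - \frac{11}{2}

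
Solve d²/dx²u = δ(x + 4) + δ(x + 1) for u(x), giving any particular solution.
\frac{|x + 4|}{2} + \frac{|x + 1|}{2}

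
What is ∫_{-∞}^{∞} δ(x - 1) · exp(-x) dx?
e^{-1}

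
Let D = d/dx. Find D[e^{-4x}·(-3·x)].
3 \left(4 x - 1\right) e^{- 4 x}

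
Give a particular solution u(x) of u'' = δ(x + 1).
\frac{|x + 1|}{2}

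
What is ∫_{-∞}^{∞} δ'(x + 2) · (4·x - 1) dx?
-4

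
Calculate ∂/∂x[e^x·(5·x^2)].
5 x \left(x + 2\right) e^{x}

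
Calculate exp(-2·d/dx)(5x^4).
5 x^{4} - 40 x^{3} + 120 x^{2} - 160 x + 80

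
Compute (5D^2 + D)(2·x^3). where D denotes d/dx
6 x \left(x + 10\right)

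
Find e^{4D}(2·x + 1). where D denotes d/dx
2 x + 9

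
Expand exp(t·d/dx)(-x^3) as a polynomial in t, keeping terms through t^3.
- t^{3} - 3 t^{2} x - 3 t x^{2} - x^{3}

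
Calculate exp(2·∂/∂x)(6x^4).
6 x^{4} + 48 x^{3} + 144 x^{2} + 192 x + 96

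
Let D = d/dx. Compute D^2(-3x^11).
- 330 x^{9}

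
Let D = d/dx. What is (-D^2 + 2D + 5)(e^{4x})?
- 3 e^{4 x}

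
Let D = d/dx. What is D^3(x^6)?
120 x^{3}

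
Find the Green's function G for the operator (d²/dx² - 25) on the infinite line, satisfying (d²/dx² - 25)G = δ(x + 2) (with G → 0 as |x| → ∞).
-\frac{e^{-5|x + 2|}}{10}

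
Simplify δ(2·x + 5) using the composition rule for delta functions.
\frac{\delta(x + 5/2)}{2}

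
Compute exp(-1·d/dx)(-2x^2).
- 2 x^{2} + 4 x - 2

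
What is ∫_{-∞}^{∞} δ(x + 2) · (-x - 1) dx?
1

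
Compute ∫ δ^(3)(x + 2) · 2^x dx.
- \frac{\log{\left(2 \right)}^{3}}{4}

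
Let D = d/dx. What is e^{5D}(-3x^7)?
- 3 x^{7} - 105 x^{6} - 1575 x^{5} - 13125 x^{4} - 65625 x^{3} - 196875 x^{2} - 328125 x - 234375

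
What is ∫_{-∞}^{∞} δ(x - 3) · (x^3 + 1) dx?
28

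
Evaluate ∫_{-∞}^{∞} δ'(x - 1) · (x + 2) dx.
-1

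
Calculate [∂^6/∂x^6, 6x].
36\frac{d^{5}}{dx^{5}}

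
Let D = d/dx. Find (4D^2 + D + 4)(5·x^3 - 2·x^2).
20 x^{3} + 7 x^{2} + 116 x - 16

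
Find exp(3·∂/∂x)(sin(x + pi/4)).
\sin{\left(x + \frac{\pi}{4} + 3 \right)}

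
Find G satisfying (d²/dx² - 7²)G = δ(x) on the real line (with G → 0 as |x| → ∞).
-\frac{e^{-7|x|}}{14}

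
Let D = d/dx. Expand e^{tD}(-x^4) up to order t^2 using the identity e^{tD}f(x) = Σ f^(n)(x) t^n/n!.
x^{2} \left(- 6 t^{2} - 4 t x - x^{2}\right)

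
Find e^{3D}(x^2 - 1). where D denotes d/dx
x^{2} + 6 x + 8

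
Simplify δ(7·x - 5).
\frac{\delta(x - 5/7)}{7}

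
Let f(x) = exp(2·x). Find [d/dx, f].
2 e^{2 x}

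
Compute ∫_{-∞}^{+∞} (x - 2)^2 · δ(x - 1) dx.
1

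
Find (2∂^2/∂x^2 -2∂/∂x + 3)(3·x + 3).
9 x + 3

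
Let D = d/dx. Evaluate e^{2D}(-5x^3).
- 5 x^{3} - 30 x^{2} - 60 x - 40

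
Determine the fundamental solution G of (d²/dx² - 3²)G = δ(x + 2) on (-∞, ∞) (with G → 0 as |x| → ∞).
-\frac{e^{-3|x + 2|}}{6}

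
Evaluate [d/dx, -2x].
-2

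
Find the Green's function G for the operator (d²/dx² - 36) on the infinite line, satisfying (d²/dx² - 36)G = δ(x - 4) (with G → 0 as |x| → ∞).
-\frac{e^{-6|x - 4|}}{12}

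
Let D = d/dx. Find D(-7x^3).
- 21 x^{2}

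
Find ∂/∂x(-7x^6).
- 42 x^{5}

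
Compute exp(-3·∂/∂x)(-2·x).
6 - 2 x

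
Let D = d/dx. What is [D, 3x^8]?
24 x^{7}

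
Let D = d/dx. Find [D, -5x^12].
- 60 x^{11}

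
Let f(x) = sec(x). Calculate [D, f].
\tan{\left(x \right)} \sec{\left(x \right)}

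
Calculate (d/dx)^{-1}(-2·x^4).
- \frac{2 x^{5}}{5}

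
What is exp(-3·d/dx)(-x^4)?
- x^{4} + 12 x^{3} - 54 x^{2} + 108 x - 81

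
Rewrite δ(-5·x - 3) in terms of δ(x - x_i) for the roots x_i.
\frac{\delta(x + 3/5)}{5}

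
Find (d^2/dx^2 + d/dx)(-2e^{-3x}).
- 12 e^{- 3 x}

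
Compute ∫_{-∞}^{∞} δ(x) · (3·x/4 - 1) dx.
-1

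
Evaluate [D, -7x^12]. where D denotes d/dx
- 84 x^{11}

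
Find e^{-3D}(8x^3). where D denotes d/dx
8 x^{3} - 72 x^{2} + 216 x - 216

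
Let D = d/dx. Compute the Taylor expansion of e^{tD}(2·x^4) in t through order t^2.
2 x^{2} \left(6 t^{2} + 4 t x + x^{2}\right)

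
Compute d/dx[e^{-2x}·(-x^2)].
2 x \left(x - 1\right) e^{- 2 x}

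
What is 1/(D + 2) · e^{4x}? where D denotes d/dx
\frac{e^{4 x}}{6}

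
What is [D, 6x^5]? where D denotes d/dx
30 x^{4}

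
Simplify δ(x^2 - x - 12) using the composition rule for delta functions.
\frac{\delta(x + 3) + \delta(x - 4)}{7}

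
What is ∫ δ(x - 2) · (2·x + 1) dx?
5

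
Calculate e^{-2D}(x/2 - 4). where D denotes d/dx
\frac{x}{2} - 5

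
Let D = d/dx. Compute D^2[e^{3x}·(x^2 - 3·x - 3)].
\left(9 x^{2} - 15 x - 43\right) e^{3 x}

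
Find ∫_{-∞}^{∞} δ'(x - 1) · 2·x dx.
-2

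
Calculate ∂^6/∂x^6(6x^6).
4320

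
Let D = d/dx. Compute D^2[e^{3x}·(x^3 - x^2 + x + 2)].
\left(9 x^{3} + 9 x^{2} + 3 x + 22\right) e^{3 x}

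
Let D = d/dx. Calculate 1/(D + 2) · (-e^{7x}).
- \frac{e^{7 x}}{9}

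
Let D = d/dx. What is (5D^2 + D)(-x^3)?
3 x \left(- x - 10\right)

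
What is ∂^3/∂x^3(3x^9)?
1512 x^{6}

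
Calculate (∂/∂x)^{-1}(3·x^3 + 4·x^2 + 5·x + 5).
\frac{3 x^{4}}{4} + \frac{4 x^{3}}{3} + \frac{5 x^{2}}{2} + 5 x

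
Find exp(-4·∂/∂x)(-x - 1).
3 - x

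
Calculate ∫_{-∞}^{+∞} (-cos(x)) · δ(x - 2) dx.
- \cos{\left(2 \right)}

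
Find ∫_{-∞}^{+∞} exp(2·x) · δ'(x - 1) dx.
- 2 e^{2}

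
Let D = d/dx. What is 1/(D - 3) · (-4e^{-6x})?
\frac{4 e^{- 6 x}}{9}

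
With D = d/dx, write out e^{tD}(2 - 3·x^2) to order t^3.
- 3 t^{2} - 6 t x - 3 x^{2} + 2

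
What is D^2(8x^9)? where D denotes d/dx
576 x^{7}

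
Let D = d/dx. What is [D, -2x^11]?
- 22 x^{10}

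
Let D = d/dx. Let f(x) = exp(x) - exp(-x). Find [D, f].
2 \cosh{\left(x \right)}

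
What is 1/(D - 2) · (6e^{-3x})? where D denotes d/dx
- \frac{6 e^{- 3 x}}{5}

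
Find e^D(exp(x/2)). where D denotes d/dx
e^{\frac{x}{2} + \frac{1}{2}}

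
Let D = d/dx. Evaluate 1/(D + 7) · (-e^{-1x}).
- \frac{e^{- x}}{6}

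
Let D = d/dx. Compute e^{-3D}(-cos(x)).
- \cos{\left(x - 3 \right)}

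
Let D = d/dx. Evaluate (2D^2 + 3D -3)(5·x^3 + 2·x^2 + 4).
- 15 x^{3} + 39 x^{2} + 72 x - 4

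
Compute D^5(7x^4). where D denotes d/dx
0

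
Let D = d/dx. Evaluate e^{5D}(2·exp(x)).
2 e^{x + 5}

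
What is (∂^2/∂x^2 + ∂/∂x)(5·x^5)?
25 x^{3} \left(x + 4\right)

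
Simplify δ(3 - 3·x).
\frac{\delta(x - 1)}{3}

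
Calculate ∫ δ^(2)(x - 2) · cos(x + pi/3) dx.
- \cos{\left(\frac{\pi}{3} + 2 \right)}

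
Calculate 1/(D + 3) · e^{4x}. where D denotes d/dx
\frac{e^{4 x}}{7}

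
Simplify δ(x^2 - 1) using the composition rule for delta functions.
\frac{\delta(x + 1) + \delta(x - 1)}{2}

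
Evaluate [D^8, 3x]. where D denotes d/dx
24D^{7}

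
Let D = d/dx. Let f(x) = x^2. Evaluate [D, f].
2 x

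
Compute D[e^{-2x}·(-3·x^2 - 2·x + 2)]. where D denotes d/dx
2 \left(3 x^{2} - x - 3\right) e^{- 2 x}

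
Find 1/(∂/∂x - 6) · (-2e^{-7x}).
\frac{2 e^{- 7 x}}{13}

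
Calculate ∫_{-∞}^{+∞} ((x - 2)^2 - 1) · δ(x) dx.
3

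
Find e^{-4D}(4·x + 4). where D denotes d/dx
4 x - 12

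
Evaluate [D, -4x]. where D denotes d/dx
-4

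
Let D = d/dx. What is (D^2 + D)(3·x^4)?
12 x^{2} \left(x + 3\right)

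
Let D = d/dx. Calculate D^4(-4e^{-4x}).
- 1024 e^{- 4 x}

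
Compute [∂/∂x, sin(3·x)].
3 \cos{\left(3 x \right)}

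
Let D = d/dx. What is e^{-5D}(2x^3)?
2 x^{3} - 30 x^{2} + 150 x - 250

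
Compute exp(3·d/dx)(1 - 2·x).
- 2 x - 5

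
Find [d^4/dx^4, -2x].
-8\frac{d^{3}}{dx^{3}}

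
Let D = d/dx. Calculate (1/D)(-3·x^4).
- \frac{3 x^{5}}{5}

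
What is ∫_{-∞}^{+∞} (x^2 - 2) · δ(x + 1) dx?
-1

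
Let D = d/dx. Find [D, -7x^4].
- 28 x^{3}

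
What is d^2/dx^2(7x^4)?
84 x^{2}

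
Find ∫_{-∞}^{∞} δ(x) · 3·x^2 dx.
0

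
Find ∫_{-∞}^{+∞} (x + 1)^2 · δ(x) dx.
1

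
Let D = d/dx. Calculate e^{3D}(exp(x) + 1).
e^{x + 3} + 1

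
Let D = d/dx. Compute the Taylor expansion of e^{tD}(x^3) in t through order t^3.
t^{3} + 3 t^{2} x + 3 t x^{2} + x^{3}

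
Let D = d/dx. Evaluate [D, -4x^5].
- 20 x^{4}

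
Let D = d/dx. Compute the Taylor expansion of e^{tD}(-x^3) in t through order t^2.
x \left(- 3 t^{2} - 3 t x - x^{2}\right)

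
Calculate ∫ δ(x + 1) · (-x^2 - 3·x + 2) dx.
4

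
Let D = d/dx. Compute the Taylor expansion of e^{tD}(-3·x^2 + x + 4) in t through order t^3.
- 3 t^{2} - t \left(6 x - 1\right) - 3 x^{2} + x + 4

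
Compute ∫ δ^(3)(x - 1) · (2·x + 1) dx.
0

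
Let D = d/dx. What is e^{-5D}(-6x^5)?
- 6 x^{5} + 150 x^{4} - 1500 x^{3} + 7500 x^{2} - 18750 x + 18750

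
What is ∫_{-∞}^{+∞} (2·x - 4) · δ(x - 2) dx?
0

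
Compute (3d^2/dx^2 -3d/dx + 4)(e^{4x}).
40 e^{4 x}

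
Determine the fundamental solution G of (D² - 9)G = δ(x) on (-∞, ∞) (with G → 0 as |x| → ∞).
-\frac{e^{-3|x|}}{6}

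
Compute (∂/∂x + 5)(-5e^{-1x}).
- 20 e^{- x}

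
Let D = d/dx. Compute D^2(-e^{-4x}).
- 16 e^{- 4 x}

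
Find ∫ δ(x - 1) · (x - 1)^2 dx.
0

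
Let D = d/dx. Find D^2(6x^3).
36 x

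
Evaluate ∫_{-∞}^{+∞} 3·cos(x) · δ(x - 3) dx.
3 \cos{\left(3 \right)}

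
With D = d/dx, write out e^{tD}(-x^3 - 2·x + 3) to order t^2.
- 3 t^{2} x - t \left(3 x^{2} + 2\right) - x^{3} - 2 x + 3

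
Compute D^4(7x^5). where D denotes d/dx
840 x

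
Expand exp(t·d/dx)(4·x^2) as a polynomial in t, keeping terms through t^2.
4 t^{2} + 8 t x + 4 x^{2}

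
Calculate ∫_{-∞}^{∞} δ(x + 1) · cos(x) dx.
\cos{\left(1 \right)}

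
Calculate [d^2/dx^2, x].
2\frac{d}{dx}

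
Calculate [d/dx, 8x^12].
96 x^{11}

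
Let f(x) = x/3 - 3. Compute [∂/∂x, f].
\frac{1}{3}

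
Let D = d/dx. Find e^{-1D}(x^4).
x^{4} - 4 x^{3} + 6 x^{2} - 4 x + 1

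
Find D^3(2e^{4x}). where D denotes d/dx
128 e^{4 x}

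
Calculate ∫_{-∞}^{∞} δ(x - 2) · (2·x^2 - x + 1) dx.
7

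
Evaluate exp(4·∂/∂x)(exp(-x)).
e^{- x - 4}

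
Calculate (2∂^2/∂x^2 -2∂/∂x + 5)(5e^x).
25 e^{x}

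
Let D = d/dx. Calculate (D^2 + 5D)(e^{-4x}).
- 4 e^{- 4 x}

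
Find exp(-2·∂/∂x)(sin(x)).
\sin{\left(x - 2 \right)}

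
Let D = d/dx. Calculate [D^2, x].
2D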